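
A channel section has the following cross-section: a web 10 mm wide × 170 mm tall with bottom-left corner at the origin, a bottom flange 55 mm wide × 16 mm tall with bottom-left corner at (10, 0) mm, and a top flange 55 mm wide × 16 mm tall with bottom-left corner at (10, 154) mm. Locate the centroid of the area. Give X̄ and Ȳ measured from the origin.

web: A = 10 × 170 = 1700.00, centroid at (5.00, 85.00).
bottom flange: A = 55 × 16 = 880.00, centroid at (37.50, 8.00).
top flange: A = 55 × 16 = 880.00, centroid at (37.50, 162.00).
ΣA = 3460.00 mm², ΣAX̄ = 74500.00 mm³, ΣAȲ = 294100.00 mm³.
X̄ = 74500.00/3460.00 = 21.53 mm; Ȳ = 294100.00/3460.00 = 85.00 mm.

X̄ = 21.53 mm, Ȳ = 85.00 mm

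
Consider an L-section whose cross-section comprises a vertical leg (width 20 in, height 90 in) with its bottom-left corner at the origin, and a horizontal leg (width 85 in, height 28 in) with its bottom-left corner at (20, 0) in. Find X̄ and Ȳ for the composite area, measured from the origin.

vertical leg: A = 20 × 90 = 1800.00, centroid at (10.00, 45.00).
horizontal leg: A = 85 × 28 = 2380.00, centroid at (62.50, 14.00).
ΣA = 4180.00 in², ΣAX̄ = 166750.00 in³, ΣAȲ = 114320.00 in³.
X̄ = 166750.00/4180.00 = 39.89 in; Ȳ = 114320.00/4180.00 = 27.35 in.

X̄ = 39.89 in, Ȳ = 27.35 in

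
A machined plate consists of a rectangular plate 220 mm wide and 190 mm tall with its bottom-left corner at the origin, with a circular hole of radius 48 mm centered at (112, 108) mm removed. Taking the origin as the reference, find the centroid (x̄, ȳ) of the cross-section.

plate: A = 220 × 190 = 41800.00, centroid at (110.00, 95.00).
hole: A = −π·48² = -7238.23, centroid at (112.00, 108.00).
ΣA = 34561.77 mm²
ΣAx̄ = (41800.00)(110.00) + (-7238.23)(112.00) = 3787318.30 mm³
ΣAȳ = (41800.00)(95.00) + (-7238.23)(108.00) = 3189271.22 mm³
x̄ = 3787318.30 / 34561.77 = 109.58 mm
ȳ = 3189271.22 / 34561.77 = 92.28 mm

x̄ = 109.58 mm, ȳ = 92.28 mm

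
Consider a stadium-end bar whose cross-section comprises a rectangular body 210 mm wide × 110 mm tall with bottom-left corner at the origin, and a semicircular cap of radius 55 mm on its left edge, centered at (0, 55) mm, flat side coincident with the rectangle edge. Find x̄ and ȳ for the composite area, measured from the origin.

rectangular body: A = 210 × 110 = 23100.00, centroid at (105.00, 55.00).
semicircular end: A = ½π·55² = 4751.66, centroid at (-23.34, 55.00).
ΣA = 27851.66 mm²
ΣAx̄ = (23100.00)(105.00) + (4751.66)(-23.34) = 2314583.33 mm³
ΣAȳ = (23100.00)(55.00) + (4751.66)(55.00) = 1531841.24 mm³
x̄ = 2314583.33 / 27851.66 = 83.10 mm
ȳ = 1531841.24 / 27851.66 = 55.00 mm

x̄ = 83.10 mm, ȳ = 55.00 mm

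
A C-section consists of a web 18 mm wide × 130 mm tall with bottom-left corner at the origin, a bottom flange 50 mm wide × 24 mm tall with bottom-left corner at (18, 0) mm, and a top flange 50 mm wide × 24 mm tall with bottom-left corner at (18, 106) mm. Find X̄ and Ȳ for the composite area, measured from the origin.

Part | A | x̄ᵢ | ȳᵢ | A·x̄ᵢ | A·ȳᵢ
web | 2340.00 | 9.00 | 65.00 | 21060.00 | 152100.00
bottom flange | 1200.00 | 43.00 | 12.00 | 51600.00 | 14400.00
top flange | 1200.00 | 43.00 | 118.00 | 51600.00 | 141600.00
Σ | 4740.00 |  |  | 124260.00 | 308100.00
X̄ = 124260.00 / 4740.00 = 26.22 mm
Ȳ = 308100.00 / 4740.00 = 65.00 mm

X̄ = 26.22 mm, Ȳ = 65.00 mm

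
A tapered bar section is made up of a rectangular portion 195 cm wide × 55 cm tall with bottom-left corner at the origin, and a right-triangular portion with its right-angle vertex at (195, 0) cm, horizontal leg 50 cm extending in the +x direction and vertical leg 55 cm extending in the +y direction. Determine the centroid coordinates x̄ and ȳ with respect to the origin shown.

x̄ = 110.47 cm, ȳ = 26.46 cm

rectangular portion: A = 195 × 55 = 10725.00, centroid at (97.50, 27.50).
triangular portion: A = ½·50·55 = 1375.00, centroid at (211.67, 18.33).
ΣA = 12100.00 cm², ΣAx̄ = 1336729.17 cm³, ΣAȳ = 320145.83 cm³.
x̄ = 1336729.17/12100.00 = 110.47 cm; ȳ = 320145.83/12100.00 = 26.46 cm.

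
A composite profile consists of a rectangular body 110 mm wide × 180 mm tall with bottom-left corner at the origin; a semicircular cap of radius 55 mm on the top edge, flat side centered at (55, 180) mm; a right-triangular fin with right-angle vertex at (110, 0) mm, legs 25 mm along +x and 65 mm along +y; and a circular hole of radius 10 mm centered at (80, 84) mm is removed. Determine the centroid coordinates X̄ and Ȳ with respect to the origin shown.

rectangular body: A = 110 × 180 = 19800.00, centroid at (55.00, 90.00).
semicircular top: A = ½π·55² = 4751.66, centroid at (55.00, 203.34).
triangular fin: A = ½·25·65 = 812.50, centroid at (118.33, 21.67).
hole: A = −π·10² = -314.16, centroid at (80.00, 84.00).
ΣA = 25050.00 mm², ΣAX̄ = 1421354.33 mm³, ΣAȲ = 2739430.05 mm³.
X̄ = 1421354.33/25050.00 = 56.74 mm; Ȳ = 2739430.05/25050.00 = 109.36 mm.

X̄ = 56.74 mm, Ȳ = 109.36 mm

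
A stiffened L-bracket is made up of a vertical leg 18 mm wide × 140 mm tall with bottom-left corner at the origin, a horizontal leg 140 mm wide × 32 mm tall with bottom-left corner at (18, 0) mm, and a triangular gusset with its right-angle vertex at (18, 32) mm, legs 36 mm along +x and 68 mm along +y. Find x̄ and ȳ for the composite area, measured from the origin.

vertical leg: A = 18 × 140 = 2520.00, centroid at (9.00, 70.00).
horizontal leg: A = 140 × 32 = 4480.00, centroid at (88.00, 16.00).
gusset: A = ½·36·68 = 1224.00, centroid at (30.00, 54.67).
ΣA = 8224.00 mm²
ΣAx̄ = (2520.00)(9.00) + (4480.00)(88.00) + (1224.00)(30.00) = 453640.00 mm³
ΣAȳ = (2520.00)(70.00) + (4480.00)(16.00) + (1224.00)(54.67) = 314992.00 mm³
x̄ = 453640.00 / 8224.00 = 55.16 mm
ȳ = 314992.00 / 8224.00 = 38.30 mm

x̄ = 55.16 mm, ȳ = 38.30 mm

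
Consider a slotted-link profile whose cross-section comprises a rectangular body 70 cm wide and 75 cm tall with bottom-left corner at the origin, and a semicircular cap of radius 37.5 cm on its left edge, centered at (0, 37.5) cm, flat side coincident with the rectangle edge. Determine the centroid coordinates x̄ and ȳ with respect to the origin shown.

x̄ = 19.92 cm, ȳ = 37.50 cm

rectangular body: A = 70 × 75 = 5250.00, centroid at (35.00, 37.50).
semicircular end: A = ½π·37.5² = 2208.93, centroid at (-15.92, 37.50).
ΣA = 7458.93 cm², ΣAx̄ = 148593.75 cm³, ΣAȳ = 279709.96 cm³.
x̄ = 148593.75/7458.93 = 19.92 cm; ȳ = 279709.96/7458.93 = 37.50 cm.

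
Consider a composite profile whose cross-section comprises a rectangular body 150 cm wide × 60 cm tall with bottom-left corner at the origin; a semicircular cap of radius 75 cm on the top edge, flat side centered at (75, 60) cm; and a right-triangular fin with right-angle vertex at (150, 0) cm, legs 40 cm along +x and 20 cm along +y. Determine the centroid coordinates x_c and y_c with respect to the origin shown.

rectangular body: A = 150 × 60 = 9000.00, centroid at (75.00, 30.00).
semicircular top: A = ½π·75² = 8835.73, centroid at (75.00, 91.83).
triangular fin: A = ½·40·20 = 400.00, centroid at (163.33, 6.67).
ΣA = 18235.73 cm², ΣAx_c = 1403013.03 cm³, ΣAy_c = 1084060.43 cm³.
x_c = 1403013.03/18235.73 = 76.94 cm; y_c = 1084060.43/18235.73 = 59.45 cm.

x_c = 76.94 cm, y_c = 59.45 cm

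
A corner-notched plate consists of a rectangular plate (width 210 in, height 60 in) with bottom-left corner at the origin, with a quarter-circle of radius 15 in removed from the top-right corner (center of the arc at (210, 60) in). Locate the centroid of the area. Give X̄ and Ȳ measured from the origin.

plate: A = 210 × 60 = 12600.00, centroid at (105.00, 30.00).
removed quarter-circle: A = −¼π·15² = -176.71, centroid at (203.63, 53.63).
ΣA = 12423.29 in², ΣAX̄ = 1287014.94 in³, ΣAȲ = 368522.12 in³.
X̄ = 1287014.94/12423.29 = 103.60 in; Ȳ = 368522.12/12423.29 = 29.66 in.

X̄ = 103.60 in, Ȳ = 29.66 in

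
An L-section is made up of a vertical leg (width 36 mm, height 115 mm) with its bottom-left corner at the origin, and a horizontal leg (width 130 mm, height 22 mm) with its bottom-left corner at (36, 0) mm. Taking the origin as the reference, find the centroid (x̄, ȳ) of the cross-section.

x̄ = 51.91 mm, ȳ = 38.50 mm

Part | A | x̄ᵢ | ȳᵢ | A·x̄ᵢ | A·ȳᵢ
vertical leg | 4140.00 | 18.00 | 57.50 | 74520.00 | 238050.00
horizontal leg | 2860.00 | 101.00 | 11.00 | 288860.00 | 31460.00
Σ | 7000.00 |  |  | 363380.00 | 269510.00
x̄ = 363380.00 / 7000.00 = 51.91 mm
ȳ = 269510.00 / 7000.00 = 38.50 mm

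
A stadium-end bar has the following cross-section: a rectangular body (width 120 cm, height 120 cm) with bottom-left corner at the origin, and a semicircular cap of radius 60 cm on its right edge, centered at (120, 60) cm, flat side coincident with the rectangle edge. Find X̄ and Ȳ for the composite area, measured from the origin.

Part | A | x̄ᵢ | ȳᵢ | A·x̄ᵢ | A·ȳᵢ
rectangular body | 14400.00 | 60.00 | 60.00 | 864000.00 | 864000.00
semicircular end | 5654.87 | 145.46 | 60.00 | 822584.01 | 339292.01
Σ | 20054.87 |  |  | 1686584.01 | 1203292.01
X̄ = 1686584.01 / 20054.87 = 84.10 cm
Ȳ = 1203292.01 / 20054.87 = 60.00 cm

X̄ = 84.10 cm, Ȳ = 60.00 cm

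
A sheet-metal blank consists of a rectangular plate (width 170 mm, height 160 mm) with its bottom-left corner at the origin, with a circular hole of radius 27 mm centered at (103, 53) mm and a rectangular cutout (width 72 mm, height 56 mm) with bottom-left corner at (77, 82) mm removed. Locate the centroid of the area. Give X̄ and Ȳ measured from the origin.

plate: A = 170 × 160 = 27200.00, centroid at (85.00, 80.00).
hole 1: A = −π·27² = -2290.22, centroid at (103.00, 53.00).
hole 2: A = −(72 × 56) = -4032.00, centroid at (113.00, 110.00).
ΣA = 20877.78 mm², ΣAX̄ = 1620491.23 mm³, ΣAȲ = 1611098.28 mm³.
X̄ = 1620491.23/20877.78 = 77.62 mm; Ȳ = 1611098.28/20877.78 = 77.17 mm.

X̄ = 77.62 mm, Ȳ = 77.17 mm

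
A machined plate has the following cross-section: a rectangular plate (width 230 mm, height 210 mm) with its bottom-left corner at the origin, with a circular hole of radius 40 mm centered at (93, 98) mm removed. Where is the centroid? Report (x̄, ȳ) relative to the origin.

x̄ = 117.56 mm, ȳ = 105.81 mm

plate: A = 230 × 210 = 48300.00, centroid at (115.00, 105.00).
hole: A = −π·40² = -5026.55, centroid at (93.00, 98.00).
ΣA = 43273.45 mm²
ΣAx̄ = (48300.00)(115.00) + (-5026.55)(93.00) = 5087031.01 mm³
ΣAȳ = (48300.00)(105.00) + (-5026.55)(98.00) = 4578898.27 mm³
x̄ = 5087031.01 / 43273.45 = 117.56 mm
ȳ = 4578898.27 / 43273.45 = 105.81 mm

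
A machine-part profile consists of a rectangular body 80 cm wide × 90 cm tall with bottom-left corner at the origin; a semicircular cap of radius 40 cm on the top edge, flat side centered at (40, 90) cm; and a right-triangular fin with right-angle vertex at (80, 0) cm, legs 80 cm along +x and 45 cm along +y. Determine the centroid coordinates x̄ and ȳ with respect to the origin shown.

rectangular body: A = 80 × 90 = 7200.00, centroid at (40.00, 45.00).
semicircular top: A = ½π·40² = 2513.27, centroid at (40.00, 106.98).
triangular fin: A = ½·80·45 = 1800.00, centroid at (106.67, 15.00).
ΣA = 11513.27 cm², ΣAx̄ = 580530.96 cm³, ΣAȳ = 619861.34 cm³.
x̄ = 580530.96/11513.27 = 50.42 cm; ȳ = 619861.34/11513.27 = 53.84 cm.

x̄ = 50.42 cm, ȳ = 53.84 cm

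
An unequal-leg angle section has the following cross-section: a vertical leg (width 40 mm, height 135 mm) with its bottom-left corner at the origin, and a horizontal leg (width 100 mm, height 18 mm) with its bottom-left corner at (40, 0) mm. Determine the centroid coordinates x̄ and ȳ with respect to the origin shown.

x̄ = 37.50 mm, ȳ = 52.88 mm

vertical leg: A = 40 × 135 = 5400.00, centroid at (20.00, 67.50).
horizontal leg: A = 100 × 18 = 1800.00, centroid at (90.00, 9.00).
ΣA = 7200.00 mm²
ΣAx̄ = (5400.00)(20.00) + (1800.00)(90.00) = 270000.00 mm³
ΣAȳ = (5400.00)(67.50) + (1800.00)(9.00) = 380700.00 mm³
x̄ = 270000.00 / 7200.00 = 37.50 mm
ȳ = 380700.00 / 7200.00 = 52.88 mm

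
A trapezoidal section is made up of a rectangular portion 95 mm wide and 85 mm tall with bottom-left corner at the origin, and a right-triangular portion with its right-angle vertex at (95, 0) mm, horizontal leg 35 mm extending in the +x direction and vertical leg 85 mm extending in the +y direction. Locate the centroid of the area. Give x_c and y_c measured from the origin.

rectangular portion: A = 95 × 85 = 8075.00, centroid at (47.50, 42.50).
triangular portion: A = ½·35·85 = 1487.50, centroid at (106.67, 28.33).
ΣA = 9562.50 mm², ΣAx_c = 542229.17 mm³, ΣAy_c = 385333.33 mm³.
x_c = 542229.17/9562.50 = 56.70 mm; y_c = 385333.33/9562.50 = 40.30 mm.

x_c = 56.70 mm, y_c = 40.30 mm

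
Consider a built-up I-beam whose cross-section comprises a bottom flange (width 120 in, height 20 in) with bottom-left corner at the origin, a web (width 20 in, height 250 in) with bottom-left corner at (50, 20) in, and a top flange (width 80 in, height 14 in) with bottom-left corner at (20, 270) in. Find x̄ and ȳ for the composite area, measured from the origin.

bottom flange: A = 120 × 20 = 2400.00, centroid at (60.00, 10.00).
web: A = 20 × 250 = 5000.00, centroid at (60.00, 145.00).
top flange: A = 80 × 14 = 1120.00, centroid at (60.00, 277.00).
ΣA = 8520.00 in², ΣAx̄ = 511200.00 in³, ΣAȳ = 1059240.00 in³.
x̄ = 511200.00/8520.00 = 60.00 in; ȳ = 1059240.00/8520.00 = 124.32 in.

x̄ = 60.00 in, ȳ = 124.32 in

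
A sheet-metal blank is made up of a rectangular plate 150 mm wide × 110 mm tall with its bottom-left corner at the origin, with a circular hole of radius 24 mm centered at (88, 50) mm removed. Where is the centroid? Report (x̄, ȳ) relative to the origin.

x̄ = 73.40 mm, ȳ = 55.62 mm

plate: A = 150 × 110 = 16500.00, centroid at (75.00, 55.00).
hole: A = −π·24² = -1809.56, centroid at (88.00, 50.00).
ΣA = 14690.44 mm²
ΣAx̄ = (16500.00)(75.00) + (-1809.56)(88.00) = 1078258.95 mm³
ΣAȳ = (16500.00)(55.00) + (-1809.56)(50.00) = 817022.13 mm³
x̄ = 1078258.95 / 14690.44 = 73.40 mm
ȳ = 817022.13 / 14690.44 = 55.62 mm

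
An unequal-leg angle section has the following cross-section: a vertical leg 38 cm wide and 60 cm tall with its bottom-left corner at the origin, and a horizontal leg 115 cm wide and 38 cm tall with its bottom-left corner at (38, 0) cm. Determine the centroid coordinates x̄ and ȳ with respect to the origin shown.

vertical leg: A = 38 × 60 = 2280.00, centroid at (19.00, 30.00).
horizontal leg: A = 115 × 38 = 4370.00, centroid at (95.50, 19.00).
ΣA = 6650.00 cm²
ΣAx̄ = (2280.00)(19.00) + (4370.00)(95.50) = 460655.00 cm³
ΣAȳ = (2280.00)(30.00) + (4370.00)(19.00) = 151430.00 cm³
x̄ = 460655.00 / 6650.00 = 69.27 cm
ȳ = 151430.00 / 6650.00 = 22.77 cm

x̄ = 69.27 cm, ȳ = 22.77 cm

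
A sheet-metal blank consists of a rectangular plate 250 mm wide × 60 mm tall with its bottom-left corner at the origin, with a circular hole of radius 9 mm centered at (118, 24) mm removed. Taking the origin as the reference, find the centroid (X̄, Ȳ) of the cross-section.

X̄ = 125.12 mm, Ȳ = 30.10 mm

plate: A = 250 × 60 = 15000.00, centroid at (125.00, 30.00).
hole: A = −π·9² = -254.47, centroid at (118.00, 24.00).
ΣA = 14745.53 mm², ΣAX̄ = 1844972.66 mm³, ΣAȲ = 443892.74 mm³.
X̄ = 1844972.66/14745.53 = 125.12 mm; Ȳ = 443892.74/14745.53 = 30.10 mm.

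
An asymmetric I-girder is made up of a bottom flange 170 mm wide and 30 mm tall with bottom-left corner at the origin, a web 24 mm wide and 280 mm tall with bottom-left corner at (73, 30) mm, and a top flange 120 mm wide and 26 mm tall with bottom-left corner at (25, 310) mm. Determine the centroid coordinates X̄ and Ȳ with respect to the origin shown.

bottom flange: A = 170 × 30 = 5100.00, centroid at (85.00, 15.00).
web: A = 24 × 280 = 6720.00, centroid at (85.00, 170.00).
top flange: A = 120 × 26 = 3120.00, centroid at (85.00, 323.00).
ΣA = 14940.00 mm²
ΣAX̄ = (5100.00)(85.00) + (6720.00)(85.00) + (3120.00)(85.00) = 1269900.00 mm³
ΣAȲ = (5100.00)(15.00) + (6720.00)(170.00) + (3120.00)(323.00) = 2226660.00 mm³
X̄ = 1269900.00 / 14940.00 = 85.00 mm
Ȳ = 2226660.00 / 14940.00 = 149.04 mm

X̄ = 85.00 mm, Ȳ = 149.04 mm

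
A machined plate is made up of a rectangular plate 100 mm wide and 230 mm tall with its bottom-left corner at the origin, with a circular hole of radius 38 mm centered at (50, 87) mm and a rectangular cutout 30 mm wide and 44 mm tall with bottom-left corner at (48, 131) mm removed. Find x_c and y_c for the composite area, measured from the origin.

Part | A | x̄ᵢ | ȳᵢ | A·x̄ᵢ | A·ȳᵢ
plate | 23000.00 | 50.00 | 115.00 | 1150000.00 | 2645000.00
hole 1 | -4536.46 | 50.00 | 87.00 | -226822.99 | -394672.00
hole 2 | -1320.00 | 63.00 | 153.00 | -83160.00 | -201960.00
Σ | 17143.54 |  |  | 840017.01 | 2048368.00
x_c = 840017.01 / 17143.54 = 49.00 mm
y_c = 2048368.00 / 17143.54 = 119.48 mm

x_c = 49.00 mm, y_c = 119.48 mm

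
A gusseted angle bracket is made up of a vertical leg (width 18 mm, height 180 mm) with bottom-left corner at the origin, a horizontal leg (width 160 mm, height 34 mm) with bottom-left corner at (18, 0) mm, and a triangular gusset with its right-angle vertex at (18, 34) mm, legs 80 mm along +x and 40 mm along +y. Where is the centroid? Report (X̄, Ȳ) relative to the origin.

vertical leg: A = 18 × 180 = 3240.00, centroid at (9.00, 90.00).
horizontal leg: A = 160 × 34 = 5440.00, centroid at (98.00, 17.00).
gusset: A = ½·80·40 = 1600.00, centroid at (44.67, 47.33).
ΣA = 10280.00 mm²
ΣAX̄ = (3240.00)(9.00) + (5440.00)(98.00) + (1600.00)(44.67) = 633746.67 mm³
ΣAȲ = (3240.00)(90.00) + (5440.00)(17.00) + (1600.00)(47.33) = 459813.33 mm³
X̄ = 633746.67 / 10280.00 = 61.65 mm
Ȳ = 459813.33 / 10280.00 = 44.73 mm

X̄ = 61.65 mm, Ȳ = 44.73 mm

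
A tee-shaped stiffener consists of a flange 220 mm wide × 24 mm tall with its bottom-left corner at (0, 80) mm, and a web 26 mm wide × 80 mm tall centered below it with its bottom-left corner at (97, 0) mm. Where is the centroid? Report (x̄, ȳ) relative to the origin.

x̄ = 110.00 mm, ȳ = 77.30 mm

Part | A | x̄ᵢ | ȳᵢ | A·x̄ᵢ | A·ȳᵢ
web | 2080.00 | 110.00 | 40.00 | 228800.00 | 83200.00
flange | 5280.00 | 110.00 | 92.00 | 580800.00 | 485760.00
Σ | 7360.00 |  |  | 809600.00 | 568960.00
x̄ = 809600.00 / 7360.00 = 110.00 mm
ȳ = 568960.00 / 7360.00 = 77.30 mm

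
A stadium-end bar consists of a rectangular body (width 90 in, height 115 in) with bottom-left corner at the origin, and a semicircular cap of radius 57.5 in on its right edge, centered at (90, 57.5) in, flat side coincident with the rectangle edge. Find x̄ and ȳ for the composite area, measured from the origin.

x̄ = 68.19 in, ȳ = 57.50 in

Part | A | x̄ᵢ | ȳᵢ | A·x̄ᵢ | A·ȳᵢ
rectangular body | 10350.00 | 45.00 | 57.50 | 465750.00 | 595125.00
semicircular end | 5193.45 | 114.40 | 57.50 | 594149.67 | 298623.11
Σ | 15543.45 |  |  | 1059899.67 | 893748.11
x̄ = 1059899.67 / 15543.45 = 68.19 in
ȳ = 893748.11 / 15543.45 = 57.50 in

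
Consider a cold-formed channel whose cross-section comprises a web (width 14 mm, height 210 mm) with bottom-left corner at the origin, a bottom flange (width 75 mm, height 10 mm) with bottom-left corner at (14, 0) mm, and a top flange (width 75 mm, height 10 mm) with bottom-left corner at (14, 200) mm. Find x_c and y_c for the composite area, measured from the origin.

Part | A | x̄ᵢ | ȳᵢ | A·x̄ᵢ | A·ȳᵢ
web | 2940.00 | 7.00 | 105.00 | 20580.00 | 308700.00
bottom flange | 750.00 | 51.50 | 5.00 | 38625.00 | 3750.00
top flange | 750.00 | 51.50 | 205.00 | 38625.00 | 153750.00
Σ | 4440.00 |  |  | 97830.00 | 466200.00
x_c = 97830.00 / 4440.00 = 22.03 mm
y_c = 466200.00 / 4440.00 = 105.00 mm

x_c = 22.03 mm, y_c = 105.00 mm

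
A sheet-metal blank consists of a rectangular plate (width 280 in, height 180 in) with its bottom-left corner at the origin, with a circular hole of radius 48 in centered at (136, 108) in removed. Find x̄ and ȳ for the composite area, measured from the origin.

Part | A | x̄ᵢ | ȳᵢ | A·x̄ᵢ | A·ȳᵢ
plate | 50400.00 | 140.00 | 90.00 | 7056000.00 | 4536000.00
hole | -7238.23 | 136.00 | 108.00 | -984399.21 | -781728.78
Σ | 43161.77 |  |  | 6071600.79 | 3754271.22
x̄ = 6071600.79 / 43161.77 = 140.67 in
ȳ = 3754271.22 / 43161.77 = 86.98 in

x̄ = 140.67 in, ȳ = 86.98 in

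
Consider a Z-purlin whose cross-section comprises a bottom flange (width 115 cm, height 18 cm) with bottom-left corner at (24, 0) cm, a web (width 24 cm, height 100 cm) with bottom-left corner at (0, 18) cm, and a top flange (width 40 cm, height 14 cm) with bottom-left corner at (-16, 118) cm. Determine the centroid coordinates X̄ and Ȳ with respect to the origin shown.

bottom flange: A = 115 × 18 = 2070.00, centroid at (81.50, 9.00).
web: A = 24 × 100 = 2400.00, centroid at (12.00, 68.00).
top flange: A = 40 × 14 = 560.00, centroid at (4.00, 125.00).
ΣA = 5030.00 cm², ΣAX̄ = 199745.00 cm³, ΣAȲ = 251830.00 cm³.
X̄ = 199745.00/5030.00 = 39.71 cm; Ȳ = 251830.00/5030.00 = 50.07 cm.

X̄ = 39.71 cm, Ȳ = 50.07 cm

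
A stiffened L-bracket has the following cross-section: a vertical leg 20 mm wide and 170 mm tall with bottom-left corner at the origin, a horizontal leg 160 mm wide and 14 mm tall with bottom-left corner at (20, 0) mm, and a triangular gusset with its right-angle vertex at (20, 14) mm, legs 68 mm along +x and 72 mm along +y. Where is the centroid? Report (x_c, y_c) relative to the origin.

Part | A | x̄ᵢ | ȳᵢ | A·x̄ᵢ | A·ȳᵢ
vertical leg | 3400.00 | 10.00 | 85.00 | 34000.00 | 289000.00
horizontal leg | 2240.00 | 100.00 | 7.00 | 224000.00 | 15680.00
gusset | 2448.00 | 42.67 | 38.00 | 104448.00 | 93024.00
Σ | 8088.00 |  |  | 362448.00 | 397704.00
x_c = 362448.00 / 8088.00 = 44.81 mm
y_c = 397704.00 / 8088.00 = 49.17 mm

x_c = 44.81 mm, y_c = 49.17 mm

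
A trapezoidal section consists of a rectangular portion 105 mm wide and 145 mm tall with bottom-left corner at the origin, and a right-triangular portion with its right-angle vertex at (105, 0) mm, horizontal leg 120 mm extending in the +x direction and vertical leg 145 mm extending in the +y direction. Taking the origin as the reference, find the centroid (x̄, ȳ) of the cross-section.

rectangular portion: A = 105 × 145 = 15225.00, centroid at (52.50, 72.50).
triangular portion: A = ½·120·145 = 8700.00, centroid at (145.00, 48.33).
ΣA = 23925.00 mm²
ΣAx̄ = (15225.00)(52.50) + (8700.00)(145.00) = 2060812.50 mm³
ΣAȳ = (15225.00)(72.50) + (8700.00)(48.33) = 1524312.50 mm³
x̄ = 2060812.50 / 23925.00 = 86.14 mm
ȳ = 1524312.50 / 23925.00 = 63.71 mm

x̄ = 86.14 mm, ȳ = 63.71 mm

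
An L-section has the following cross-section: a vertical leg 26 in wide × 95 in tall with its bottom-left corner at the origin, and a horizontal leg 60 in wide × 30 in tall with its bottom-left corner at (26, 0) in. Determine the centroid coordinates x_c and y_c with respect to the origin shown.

x_c = 31.13 in, y_c = 33.80 in

vertical leg: A = 26 × 95 = 2470.00, centroid at (13.00, 47.50).
horizontal leg: A = 60 × 30 = 1800.00, centroid at (56.00, 15.00).
ΣA = 4270.00 in²
ΣAx_c = (2470.00)(13.00) + (1800.00)(56.00) = 132910.00 in³
ΣAy_c = (2470.00)(47.50) + (1800.00)(15.00) = 144325.00 in³
x_c = 132910.00 / 4270.00 = 31.13 in
y_c = 144325.00 / 4270.00 = 33.80 in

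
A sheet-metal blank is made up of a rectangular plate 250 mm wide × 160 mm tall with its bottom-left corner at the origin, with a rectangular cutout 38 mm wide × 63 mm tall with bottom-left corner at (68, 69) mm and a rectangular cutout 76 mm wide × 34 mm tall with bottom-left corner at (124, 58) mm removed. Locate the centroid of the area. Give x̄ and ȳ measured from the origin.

plate: A = 250 × 160 = 40000.00, centroid at (125.00, 80.00).
hole 1: A = −(38 × 63) = -2394.00, centroid at (87.00, 100.50).
hole 2: A = −(76 × 34) = -2584.00, centroid at (162.00, 75.00).
ΣA = 35022.00 mm²
ΣAx̄ = (40000.00)(125.00) + (-2394.00)(87.00) + (-2584.00)(162.00) = 4373114.00 mm³
ΣAȳ = (40000.00)(80.00) + (-2394.00)(100.50) + (-2584.00)(75.00) = 2765603.00 mm³
x̄ = 4373114.00 / 35022.00 = 124.87 mm
ȳ = 2765603.00 / 35022.00 = 78.97 mm

x̄ = 124.87 mm, ȳ = 78.97 mm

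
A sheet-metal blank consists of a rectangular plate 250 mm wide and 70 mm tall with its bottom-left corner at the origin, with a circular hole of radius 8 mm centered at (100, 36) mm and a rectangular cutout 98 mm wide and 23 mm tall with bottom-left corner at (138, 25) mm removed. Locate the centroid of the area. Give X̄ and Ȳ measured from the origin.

X̄ = 116.05 mm, Ȳ = 34.76 mm

plate: A = 250 × 70 = 17500.00, centroid at (125.00, 35.00).
hole 1: A = −π·8² = -201.06, centroid at (100.00, 36.00).
hole 2: A = −(98 × 23) = -2254.00, centroid at (187.00, 36.50).
ΣA = 15044.94 mm²
ΣAX̄ = (17500.00)(125.00) + (-201.06)(100.00) + (-2254.00)(187.00) = 1745895.81 mm³
ΣAȲ = (17500.00)(35.00) + (-201.06)(36.00) + (-2254.00)(36.50) = 522990.77 mm³
X̄ = 1745895.81 / 15044.94 = 116.05 mm
Ȳ = 522990.77 / 15044.94 = 34.76 mm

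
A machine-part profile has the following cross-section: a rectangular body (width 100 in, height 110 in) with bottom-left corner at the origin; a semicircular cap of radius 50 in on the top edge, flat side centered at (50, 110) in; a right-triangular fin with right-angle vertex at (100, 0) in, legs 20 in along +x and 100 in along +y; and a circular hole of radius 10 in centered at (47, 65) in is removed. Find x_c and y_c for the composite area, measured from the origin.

rectangular body: A = 100 × 110 = 11000.00, centroid at (50.00, 55.00).
semicircular top: A = ½π·50² = 3926.99, centroid at (50.00, 131.22).
triangular fin: A = ½·20·100 = 1000.00, centroid at (106.67, 33.33).
hole: A = −π·10² = -314.16, centroid at (47.00, 65.00).
ΣA = 15612.83 in²
ΣAx_c = (11000.00)(50.00) + (3926.99)(50.00) + (1000.00)(106.67) + (-314.16)(47.00) = 838250.72 in³
ΣAy_c = (11000.00)(55.00) + (3926.99)(131.22) + (1000.00)(33.33) + (-314.16)(65.00) = 1133215.30 in³
x_c = 838250.72 / 15612.83 = 53.69 in
y_c = 1133215.30 / 15612.83 = 72.58 in

x_c = 53.69 in, y_c = 72.58 in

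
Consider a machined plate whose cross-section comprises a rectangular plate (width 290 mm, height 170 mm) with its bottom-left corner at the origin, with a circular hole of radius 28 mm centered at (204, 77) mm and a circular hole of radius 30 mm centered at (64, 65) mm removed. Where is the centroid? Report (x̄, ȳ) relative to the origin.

Part | A | x̄ᵢ | ȳᵢ | A·x̄ᵢ | A·ȳᵢ
plate | 49300.00 | 145.00 | 85.00 | 7148500.00 | 4190500.00
hole 1 | -2463.01 | 204.00 | 77.00 | -502453.76 | -189651.67
hole 2 | -2827.43 | 64.00 | 65.00 | -180955.74 | -183783.17
Σ | 44009.56 |  |  | 6465090.50 | 3817065.16
x̄ = 6465090.50 / 44009.56 = 146.90 mm
ȳ = 3817065.16 / 44009.56 = 86.73 mm

x̄ = 146.90 mm, ȳ = 86.73 mm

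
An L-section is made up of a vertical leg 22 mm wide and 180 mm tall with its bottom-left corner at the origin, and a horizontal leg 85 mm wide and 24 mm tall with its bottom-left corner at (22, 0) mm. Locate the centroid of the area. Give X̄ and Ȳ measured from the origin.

vertical leg: A = 22 × 180 = 3960.00, centroid at (11.00, 90.00).
horizontal leg: A = 85 × 24 = 2040.00, centroid at (64.50, 12.00).
ΣA = 6000.00 mm²
ΣAX̄ = (3960.00)(11.00) + (2040.00)(64.50) = 175140.00 mm³
ΣAȲ = (3960.00)(90.00) + (2040.00)(12.00) = 380880.00 mm³
X̄ = 175140.00 / 6000.00 = 29.19 mm
Ȳ = 380880.00 / 6000.00 = 63.48 mm

X̄ = 29.19 mm, Ȳ = 63.48 mm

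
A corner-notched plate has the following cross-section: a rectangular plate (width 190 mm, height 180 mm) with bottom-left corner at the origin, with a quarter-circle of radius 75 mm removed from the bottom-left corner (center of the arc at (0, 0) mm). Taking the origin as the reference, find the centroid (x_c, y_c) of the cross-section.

x_c = 104.37 mm, y_c = 98.63 mm

Part | A | x̄ᵢ | ȳᵢ | A·x̄ᵢ | A·ȳᵢ
plate | 34200.00 | 95.00 | 90.00 | 3249000.00 | 3078000.00
removed quarter-circle | -4417.86 | 31.83 | 31.83 | -140625.00 | -140625.00
Σ | 29782.14 |  |  | 3108375.00 | 2937375.00
x_c = 3108375.00 / 29782.14 = 104.37 mm
y_c = 2937375.00 / 29782.14 = 98.63 mm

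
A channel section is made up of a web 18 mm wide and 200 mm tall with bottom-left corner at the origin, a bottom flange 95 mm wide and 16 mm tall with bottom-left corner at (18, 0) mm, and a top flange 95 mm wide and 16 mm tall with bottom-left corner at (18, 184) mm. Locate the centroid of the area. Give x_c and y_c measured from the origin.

x_c = 34.87 mm, y_c = 100.00 mm

web: A = 18 × 200 = 3600.00, centroid at (9.00, 100.00).
bottom flange: A = 95 × 16 = 1520.00, centroid at (65.50, 8.00).
top flange: A = 95 × 16 = 1520.00, centroid at (65.50, 192.00).
ΣA = 6640.00 mm², ΣAx_c = 231520.00 mm³, ΣAy_c = 664000.00 mm³.
x_c = 231520.00/6640.00 = 34.87 mm; y_c = 664000.00/6640.00 = 100.00 mm.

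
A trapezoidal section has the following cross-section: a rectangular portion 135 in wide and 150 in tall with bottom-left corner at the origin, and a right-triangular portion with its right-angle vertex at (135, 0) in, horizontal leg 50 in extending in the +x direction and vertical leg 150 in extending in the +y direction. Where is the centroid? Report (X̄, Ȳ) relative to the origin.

rectangular portion: A = 135 × 150 = 20250.00, centroid at (67.50, 75.00).
triangular portion: A = ½·50·150 = 3750.00, centroid at (151.67, 50.00).
ΣA = 24000.00 in²
ΣAX̄ = (20250.00)(67.50) + (3750.00)(151.67) = 1935625.00 in³
ΣAȲ = (20250.00)(75.00) + (3750.00)(50.00) = 1706250.00 in³
X̄ = 1935625.00 / 24000.00 = 80.65 in
Ȳ = 1706250.00 / 24000.00 = 71.09 in

X̄ = 80.65 in, Ȳ = 71.09 in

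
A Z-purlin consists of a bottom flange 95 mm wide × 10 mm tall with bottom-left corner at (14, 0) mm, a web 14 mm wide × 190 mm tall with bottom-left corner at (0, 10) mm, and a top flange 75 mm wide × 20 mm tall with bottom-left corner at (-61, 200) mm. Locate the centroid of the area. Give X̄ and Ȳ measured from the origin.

Part | A | x̄ᵢ | ȳᵢ | A·x̄ᵢ | A·ȳᵢ
bottom flange | 950.00 | 61.50 | 5.00 | 58425.00 | 4750.00
web | 2660.00 | 7.00 | 105.00 | 18620.00 | 279300.00
top flange | 1500.00 | -23.50 | 210.00 | -35250.00 | 315000.00
Σ | 5110.00 |  |  | 41795.00 | 599050.00
X̄ = 41795.00 / 5110.00 = 8.18 mm
Ȳ = 599050.00 / 5110.00 = 117.23 mm

X̄ = 8.18 mm, Ȳ = 117.23 mm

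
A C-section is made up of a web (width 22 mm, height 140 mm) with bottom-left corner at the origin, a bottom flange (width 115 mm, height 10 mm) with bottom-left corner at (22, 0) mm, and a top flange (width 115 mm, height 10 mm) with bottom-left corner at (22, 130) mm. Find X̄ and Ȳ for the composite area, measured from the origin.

web: A = 22 × 140 = 3080.00, centroid at (11.00, 70.00).
bottom flange: A = 115 × 10 = 1150.00, centroid at (79.50, 5.00).
top flange: A = 115 × 10 = 1150.00, centroid at (79.50, 135.00).
ΣA = 5380.00 mm²
ΣAX̄ = (3080.00)(11.00) + (1150.00)(79.50) + (1150.00)(79.50) = 216730.00 mm³
ΣAȲ = (3080.00)(70.00) + (1150.00)(5.00) + (1150.00)(135.00) = 376600.00 mm³
X̄ = 216730.00 / 5380.00 = 40.28 mm
Ȳ = 376600.00 / 5380.00 = 70.00 mm

X̄ = 40.28 mm, Ȳ = 70.00 mm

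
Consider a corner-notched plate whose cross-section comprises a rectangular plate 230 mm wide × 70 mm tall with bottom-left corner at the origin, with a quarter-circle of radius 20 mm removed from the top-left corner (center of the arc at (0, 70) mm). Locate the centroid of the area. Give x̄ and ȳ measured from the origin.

x̄ = 117.12 mm, ȳ = 34.47 mm

Part | A | x̄ᵢ | ȳᵢ | A·x̄ᵢ | A·ȳᵢ
plate | 16100.00 | 115.00 | 35.00 | 1851500.00 | 563500.00
removed quarter-circle | -314.16 | 8.49 | 61.51 | -2666.67 | -19324.48
Σ | 15785.84 |  |  | 1848833.33 | 544175.52
x̄ = 1848833.33 / 15785.84 = 117.12 mm
ȳ = 544175.52 / 15785.84 = 34.47 mm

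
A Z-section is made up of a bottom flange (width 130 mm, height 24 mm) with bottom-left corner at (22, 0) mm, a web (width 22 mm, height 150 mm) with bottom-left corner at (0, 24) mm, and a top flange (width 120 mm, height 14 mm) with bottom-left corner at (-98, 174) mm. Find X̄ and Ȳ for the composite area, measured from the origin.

Part | A | x̄ᵢ | ȳᵢ | A·x̄ᵢ | A·ȳᵢ
bottom flange | 3120.00 | 87.00 | 12.00 | 271440.00 | 37440.00
web | 3300.00 | 11.00 | 99.00 | 36300.00 | 326700.00
top flange | 1680.00 | -38.00 | 181.00 | -63840.00 | 304080.00
Σ | 8100.00 |  |  | 243900.00 | 668220.00
X̄ = 243900.00 / 8100.00 = 30.11 mm
Ȳ = 668220.00 / 8100.00 = 82.50 mm

X̄ = 30.11 mm, Ȳ = 82.50 mm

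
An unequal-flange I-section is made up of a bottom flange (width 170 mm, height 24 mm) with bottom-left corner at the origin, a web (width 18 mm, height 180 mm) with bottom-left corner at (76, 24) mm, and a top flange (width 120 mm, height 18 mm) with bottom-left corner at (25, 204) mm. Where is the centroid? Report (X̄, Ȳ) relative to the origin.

X̄ = 85.00 mm, Ȳ = 92.66 mm

Part | A | x̄ᵢ | ȳᵢ | A·x̄ᵢ | A·ȳᵢ
bottom flange | 4080.00 | 85.00 | 12.00 | 346800.00 | 48960.00
web | 3240.00 | 85.00 | 114.00 | 275400.00 | 369360.00
top flange | 2160.00 | 85.00 | 213.00 | 183600.00 | 460080.00
Σ | 9480.00 |  |  | 805800.00 | 878400.00
X̄ = 805800.00 / 9480.00 = 85.00 mm
Ȳ = 878400.00 / 9480.00 = 92.66 mm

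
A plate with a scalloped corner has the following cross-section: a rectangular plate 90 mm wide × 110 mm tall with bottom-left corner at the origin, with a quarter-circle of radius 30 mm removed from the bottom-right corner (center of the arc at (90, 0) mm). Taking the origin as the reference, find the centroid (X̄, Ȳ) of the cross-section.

X̄ = 42.52 mm, Ȳ = 58.25 mm

Part | A | x̄ᵢ | ȳᵢ | A·x̄ᵢ | A·ȳᵢ
plate | 9900.00 | 45.00 | 55.00 | 445500.00 | 544500.00
removed quarter-circle | -706.86 | 77.27 | 12.73 | -54617.25 | -9000.00
Σ | 9193.14 |  |  | 390882.75 | 535500.00
X̄ = 390882.75 / 9193.14 = 42.52 mm
Ȳ = 535500.00 / 9193.14 = 58.25 mm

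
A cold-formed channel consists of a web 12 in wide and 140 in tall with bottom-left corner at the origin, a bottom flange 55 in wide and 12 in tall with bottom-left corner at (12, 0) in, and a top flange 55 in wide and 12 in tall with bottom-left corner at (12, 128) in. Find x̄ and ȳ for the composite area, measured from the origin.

web: A = 12 × 140 = 1680.00, centroid at (6.00, 70.00).
bottom flange: A = 55 × 12 = 660.00, centroid at (39.50, 6.00).
top flange: A = 55 × 12 = 660.00, centroid at (39.50, 134.00).
ΣA = 3000.00 in²
ΣAx̄ = (1680.00)(6.00) + (660.00)(39.50) + (660.00)(39.50) = 62220.00 in³
ΣAȳ = (1680.00)(70.00) + (660.00)(6.00) + (660.00)(134.00) = 210000.00 in³
x̄ = 62220.00 / 3000.00 = 20.74 in
ȳ = 210000.00 / 3000.00 = 70.00 in

x̄ = 20.74 in, ȳ = 70.00 in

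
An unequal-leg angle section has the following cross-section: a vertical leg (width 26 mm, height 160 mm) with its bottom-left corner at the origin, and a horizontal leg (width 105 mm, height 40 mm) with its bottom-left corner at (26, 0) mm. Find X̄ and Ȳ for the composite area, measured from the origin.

X̄ = 45.91 mm, Ȳ = 49.86 mm

vertical leg: A = 26 × 160 = 4160.00, centroid at (13.00, 80.00).
horizontal leg: A = 105 × 40 = 4200.00, centroid at (78.50, 20.00).
ΣA = 8360.00 mm², ΣAX̄ = 383780.00 mm³, ΣAȲ = 416800.00 mm³.
X̄ = 383780.00/8360.00 = 45.91 mm; Ȳ = 416800.00/8360.00 = 49.86 mm.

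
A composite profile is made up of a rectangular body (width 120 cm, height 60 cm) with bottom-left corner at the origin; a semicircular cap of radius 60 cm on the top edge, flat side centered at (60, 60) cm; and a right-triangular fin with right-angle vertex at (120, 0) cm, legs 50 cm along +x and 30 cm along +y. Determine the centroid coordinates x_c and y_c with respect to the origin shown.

Part | A | x̄ᵢ | ȳᵢ | A·x̄ᵢ | A·ȳᵢ
rectangular body | 7200.00 | 60.00 | 30.00 | 432000.00 | 216000.00
semicircular top | 5654.87 | 60.00 | 85.46 | 339292.01 | 483292.01
triangular fin | 750.00 | 136.67 | 10.00 | 102500.00 | 7500.00
Σ | 13604.87 |  |  | 873792.01 | 706792.01
x_c = 873792.01 / 13604.87 = 64.23 cm
y_c = 706792.01 / 13604.87 = 51.95 cm

x_c = 64.23 cm, y_c = 51.95 cm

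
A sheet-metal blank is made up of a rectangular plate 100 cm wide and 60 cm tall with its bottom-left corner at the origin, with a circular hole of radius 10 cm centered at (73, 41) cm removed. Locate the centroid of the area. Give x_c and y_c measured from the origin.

Part | A | x̄ᵢ | ȳᵢ | A·x̄ᵢ | A·ȳᵢ
plate | 6000.00 | 50.00 | 30.00 | 300000.00 | 180000.00
hole | -314.16 | 73.00 | 41.00 | -22933.63 | -12880.53
Σ | 5685.84 |  |  | 277066.37 | 167119.47
x_c = 277066.37 / 5685.84 = 48.73 cm
y_c = 167119.47 / 5685.84 = 29.39 cm

x_c = 48.73 cm, y_c = 29.39 cm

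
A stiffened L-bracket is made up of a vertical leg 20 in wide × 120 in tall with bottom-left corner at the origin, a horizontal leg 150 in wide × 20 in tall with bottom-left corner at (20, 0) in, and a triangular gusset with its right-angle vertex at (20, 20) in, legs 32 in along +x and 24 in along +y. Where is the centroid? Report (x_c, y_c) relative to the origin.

x_c = 55.46 in, y_c = 31.94 in

vertical leg: A = 20 × 120 = 2400.00, centroid at (10.00, 60.00).
horizontal leg: A = 150 × 20 = 3000.00, centroid at (95.00, 10.00).
gusset: A = ½·32·24 = 384.00, centroid at (30.67, 28.00).
ΣA = 5784.00 in²
ΣAx_c = (2400.00)(10.00) + (3000.00)(95.00) + (384.00)(30.67) = 320776.00 in³
ΣAy_c = (2400.00)(60.00) + (3000.00)(10.00) + (384.00)(28.00) = 184752.00 in³
x_c = 320776.00 / 5784.00 = 55.46 in
y_c = 184752.00 / 5784.00 = 31.94 in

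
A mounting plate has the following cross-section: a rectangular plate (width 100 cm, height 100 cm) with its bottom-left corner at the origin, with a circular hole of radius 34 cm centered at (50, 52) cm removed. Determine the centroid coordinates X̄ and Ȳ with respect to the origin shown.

X̄ = 50.00 cm, Ȳ = 48.86 cm

plate: A = 100 × 100 = 10000.00, centroid at (50.00, 50.00).
hole: A = −π·34² = -3631.68, centroid at (50.00, 52.00).
ΣA = 6368.32 cm²
ΣAX̄ = (10000.00)(50.00) + (-3631.68)(50.00) = 318415.94 cm³
ΣAȲ = (10000.00)(50.00) + (-3631.68)(52.00) = 311152.58 cm³
X̄ = 318415.94 / 6368.32 = 50.00 cm
Ȳ = 311152.58 / 6368.32 = 48.86 cm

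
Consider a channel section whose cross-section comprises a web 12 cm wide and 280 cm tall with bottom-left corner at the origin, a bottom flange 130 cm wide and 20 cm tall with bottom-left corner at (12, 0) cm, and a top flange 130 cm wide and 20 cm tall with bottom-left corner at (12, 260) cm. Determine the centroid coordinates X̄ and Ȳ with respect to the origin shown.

X̄ = 49.13 cm, Ȳ = 140.00 cm

Part | A | x̄ᵢ | ȳᵢ | A·x̄ᵢ | A·ȳᵢ
web | 3360.00 | 6.00 | 140.00 | 20160.00 | 470400.00
bottom flange | 2600.00 | 77.00 | 10.00 | 200200.00 | 26000.00
top flange | 2600.00 | 77.00 | 270.00 | 200200.00 | 702000.00
Σ | 8560.00 |  |  | 420560.00 | 1198400.00
X̄ = 420560.00 / 8560.00 = 49.13 cm
Ȳ = 1198400.00 / 8560.00 = 140.00 cm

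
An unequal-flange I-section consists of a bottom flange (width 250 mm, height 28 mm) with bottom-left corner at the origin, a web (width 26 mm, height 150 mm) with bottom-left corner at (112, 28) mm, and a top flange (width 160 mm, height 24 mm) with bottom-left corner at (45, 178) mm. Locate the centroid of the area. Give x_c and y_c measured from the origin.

x_c = 125.00 mm, y_c = 83.40 mm

bottom flange: A = 250 × 28 = 7000.00, centroid at (125.00, 14.00).
web: A = 26 × 150 = 3900.00, centroid at (125.00, 103.00).
top flange: A = 160 × 24 = 3840.00, centroid at (125.00, 190.00).
ΣA = 14740.00 mm²
ΣAx_c = (7000.00)(125.00) + (3900.00)(125.00) + (3840.00)(125.00) = 1842500.00 mm³
ΣAy_c = (7000.00)(14.00) + (3900.00)(103.00) + (3840.00)(190.00) = 1229300.00 mm³
x_c = 1842500.00 / 14740.00 = 125.00 mm
y_c = 1229300.00 / 14740.00 = 83.40 mm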